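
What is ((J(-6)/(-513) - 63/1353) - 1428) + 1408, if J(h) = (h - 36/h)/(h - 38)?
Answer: -9041/451 ≈ -20.047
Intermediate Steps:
J(h) = (h - 36/h)/(-38 + h)
((J(-6)/(-513) - 63/1353) - 1428) + 1408 = ((((-36 + (-6)²)/((-6)*(-38 - 6)))/(-513) - 63/1353) - 1428) + 1408 = ((-⅙*(-36 + 36)/(-44)*(-1/513) - 63*1/1353) - 1428) + 1408 = ((-⅙*(-1/44)*0*(-1/513) - 21/451) - 1428) + 1408 = ((0*(-1/513) - 21/451) - 1428) + 1408 = ((0 - 21/451) - 1428) + 1408 = (-21/451 - 1428) + 1408 = -644049/451 + 1408 = -9041/451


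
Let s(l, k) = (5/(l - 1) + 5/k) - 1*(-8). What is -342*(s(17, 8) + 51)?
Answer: -163989/8 ≈ -20499.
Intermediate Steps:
s(l, k) = 8 + 5/k + 5/(-1 + l) (s(l, k) = (5/(-1 + l) + 5/k) + 8 = (5/k + 5/(-1 + l)) + 8 = 8 + 5/k + 5/(-1 + l))
-342*(s(17, 8) + 51) = -342*((-5 - 3*8 + 5*17 + 8*8*17)/(8*(-1 + 17)) + 51) = -342*((⅛)*(-5 - 24 + 85 + 1088)/16 + 51) = -342*((⅛)*(1/16)*1144 + 51) = -342*(143/16 + 51) = -342*959/16 = -163989/8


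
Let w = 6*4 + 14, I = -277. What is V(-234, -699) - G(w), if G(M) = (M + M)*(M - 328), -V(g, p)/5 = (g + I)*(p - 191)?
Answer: -2251910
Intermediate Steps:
w = 38 (w = 24 + 14 = 38)
V(g, p) = -5*(-277 + g)*(-191 + p) (V(g, p) = -5*(g - 277)*(p - 191) = -5*(-277 + g)*(-191 + p))
G(M) = 2*M*(-328 + M) (G(M) = (2*M)*(-328 + M) = 2*M*(-328 + M))
V(-234, -699) - G(w) = (-264535 + 955*(-234) + 1385*(-699) - 5*(-234)*(-699)) - 2*38*(-328 + 38) = (-264535 - 223470 - 968115 - 817830) - 2*38*(-290) = -2273950 - 1*(-22040) = -2273950 + 22040 = -2251910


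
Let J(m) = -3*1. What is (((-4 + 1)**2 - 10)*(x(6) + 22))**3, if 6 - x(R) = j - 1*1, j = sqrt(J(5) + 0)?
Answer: -24128 + 2520*I*sqrt(3) ≈ -24128.0 + 4364.8*I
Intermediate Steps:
J(m) = -3
j = I*sqrt(3) (j = sqrt(-3 + 0) = sqrt(-3) = I*sqrt(3) ≈ 1.732*I)
x(R) = 7 - I*sqrt(3) (x(R) = 6 - (I*sqrt(3) - 1*1) = 6 - (I*sqrt(3) - 1) = 6 - (-1 + I*sqrt(3)) = 6 + (1 - I*sqrt(3)) = 7 - I*sqrt(3))
(((-4 + 1)**2 - 10)*(x(6) + 22))**3 = (((-4 + 1)**2 - 10)*((7 - I*sqrt(3)) + 22))**3 = (((-3)**2 - 10)*(29 - I*sqrt(3)))**3 = ((9 - 10)*(29 - I*sqrt(3)))**3 = (-(29 - I*sqrt(3)))**3 = (-29 + I*sqrt(3))**3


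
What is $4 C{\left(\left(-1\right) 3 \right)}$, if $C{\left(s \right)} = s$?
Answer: $-12$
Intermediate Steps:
$4 C{\left(\left(-1\right) 3 \right)} = 4 \left(\left(-1\right) 3\right) = 4 \left(-3\right) = -12$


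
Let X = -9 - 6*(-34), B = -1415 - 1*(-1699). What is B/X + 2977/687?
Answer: 1129/195 ≈ 5.7897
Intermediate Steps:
B = 284 (B = -1415 + 1699 = 284)
X = 195 (X = -9 + 204 = 195)
B/X + 2977/687 = 284/195 + 2977/687 = 284*(1/195) + 2977*(1/687) = 284/195 + 13/3 = 1129/195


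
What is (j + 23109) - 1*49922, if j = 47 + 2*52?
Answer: -26662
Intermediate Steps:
j = 151 (j = 47 + 104 = 151)
(j + 23109) - 1*49922 = (151 + 23109) - 1*49922 = 23260 - 49922 = -26662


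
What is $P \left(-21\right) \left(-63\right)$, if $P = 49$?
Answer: $64827$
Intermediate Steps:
$P \left(-21\right) \left(-63\right) = 49 \left(-21\right) \left(-63\right) = \left(-1029\right) \left(-63\right) = 64827$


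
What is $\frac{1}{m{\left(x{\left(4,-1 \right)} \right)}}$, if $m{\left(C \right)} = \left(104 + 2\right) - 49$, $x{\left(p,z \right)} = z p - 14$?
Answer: $\frac{1}{57} \approx 0.017544$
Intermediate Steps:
$x{\left(p,z \right)} = -14 + p z$ ($x{\left(p,z \right)} = p z - 14 = -14 + p z$)
$m{\left(C \right)} = 57$ ($m{\left(C \right)} = 106 - 49 = 57$)
$\frac{1}{m{\left(x{\left(4,-1 \right)} \right)}} = \frac{1}{57}$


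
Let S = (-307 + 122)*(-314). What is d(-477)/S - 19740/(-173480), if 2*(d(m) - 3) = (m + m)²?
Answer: 1001133486/125968165 ≈ 7.9475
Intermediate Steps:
d(m) = 3 + 2*m² (d(m) = 3 + (m + m)²/2 = 3 + (2*m)²/2 = 3 + (4*m²)/2 = 3 + 2*m²)
S = 58090 (S = -185*(-314) = 58090)
d(-477)/S - 19740/(-173480) = (3 + 2*(-477)²)/58090 - 19740/(-173480) = (3 + 2*227529)*(1/58090) - 19740*(-1/173480) = (3 + 455058)*(1/58090) + 987/8674 = 455061*(1/58090) + 987/8674 = 455061/58090 + 987/8674 = 1001133486/125968165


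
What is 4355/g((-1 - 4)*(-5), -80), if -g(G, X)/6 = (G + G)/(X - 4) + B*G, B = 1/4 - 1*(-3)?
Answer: -12194/1355 ≈ -8.9993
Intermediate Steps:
B = 13/4 (B = ¼ + 3 = 13/4 ≈ 3.2500)
g(G, X) = -39*G/2 - 12*G/(-4 + X) (g(G, X) = -6*((G + G)/(X - 4) + 13*G/4) = -6*((2*G)/(-4 + X) + 13*G/4) = -6*(2*G/(-4 + X) + 13*G/4) = -6*(13*G/4 + 2*G/(-4 + X)) = -39*G/2 - 12*G/(-4 + X))
4355/g((-1 - 4)*(-5), -80) = 4355/((3*((-1 - 4)*(-5))*(44 - 13*(-80))/(2*(-4 - 80)))) = 4355/(((3/2)*(-5*(-5))*(44 + 1040)/(-84))) = 4355/(((3/2)*25*(-1/84)*1084)) = 4355/(-6775/14) = 4355*(-14/6775) = -12194/1355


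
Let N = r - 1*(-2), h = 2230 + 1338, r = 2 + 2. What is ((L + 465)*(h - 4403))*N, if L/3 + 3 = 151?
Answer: -4554090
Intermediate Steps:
L = 444 (L = -9 + 3*151 = -9 + 453 = 444)
r = 4
h = 3568
N = 6 (N = 4 - 1*(-2) = 4 + 2 = 6)
((L + 465)*(h - 4403))*N = ((444 + 465)*(3568 - 4403))*6 = (909*(-835))*6 = -759015*6 = -4554090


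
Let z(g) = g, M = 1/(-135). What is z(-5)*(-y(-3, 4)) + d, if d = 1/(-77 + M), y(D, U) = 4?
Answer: 207785/10396 ≈ 19.987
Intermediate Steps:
M = -1/135 ≈ -0.0074074
d = -135/10396 (d = 1/(-77 - 1/135) = 1/(-10396/135) = -135/10396 ≈ -0.012986)
z(-5)*(-y(-3, 4)) + d = -(-5)*4 - 135/10396 = -5*(-4) - 135/10396 = 20 - 135/10396 = 207785/10396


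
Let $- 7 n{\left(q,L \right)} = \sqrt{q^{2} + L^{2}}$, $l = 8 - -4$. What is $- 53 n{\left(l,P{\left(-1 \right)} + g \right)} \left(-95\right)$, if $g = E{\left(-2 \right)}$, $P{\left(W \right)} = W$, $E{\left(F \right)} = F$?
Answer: $- \frac{15105 \sqrt{17}}{7} \approx -8897.1$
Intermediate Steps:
$l = 12$ ($l = 8 + 4 = 12$)
$g = -2$
$n{\left(q,L \right)} = - \frac{\sqrt{L^{2} + q^{2}}}{7}$ ($n{\left(q,L \right)} = - \frac{\sqrt{q^{2} + L^{2}}}{7} = - \frac{\sqrt{L^{2} + q^{2}}}{7}$)
$- 53 n{\left(l,P{\left(-1 \right)} + g \right)} \left(-95\right) = - 53 \left(- \frac{\sqrt{\left(-1 - 2\right)^{2} + 12^{2}}}{7}\right) \left(-95\right) = - 53 \left(- \frac{\sqrt{\left(-3\right)^{2} + 144}}{7}\right) \left(-95\right) = - 53 \left(- \frac{\sqrt{9 + 144}}{7}\right) \left(-95\right) = - 53 \left(- \frac{\sqrt{153}}{7}\right) \left(-95\right) = - 53 \left(- \frac{3 \sqrt{17}}{7}\right) \left(-95\right) = \frac{159 \sqrt{17}}{7} \left(-95\right) = - \frac{15105 \sqrt{17}}{7}$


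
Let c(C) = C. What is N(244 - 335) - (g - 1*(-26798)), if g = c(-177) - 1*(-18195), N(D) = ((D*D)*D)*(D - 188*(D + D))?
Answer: -25715655191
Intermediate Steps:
N(D) = -375*D⁴ (N(D) = (D²*D)*(D - 376*D) = D³*(D - 376*D) = D³*(-375*D) = -375*D⁴)
g = 18018 (g = -177 - 1*(-18195) = -177 + 18195 = 18018)
N(244 - 335) - (g - 1*(-26798)) = -375*(244 - 335)⁴ - (18018 - 1*(-26798)) = -375*(-91)⁴ - (18018 + 26798) = -375*68574961 - 1*44816 = -25715610375 - 44816 = -25715655191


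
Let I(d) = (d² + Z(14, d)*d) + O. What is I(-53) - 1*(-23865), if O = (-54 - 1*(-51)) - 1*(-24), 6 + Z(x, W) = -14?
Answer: 27755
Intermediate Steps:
Z(x, W) = -20 (Z(x, W) = -6 - 14 = -20)
O = 21 (O = (-54 + 51) + 24 = -3 + 24 = 21)
I(d) = 21 + d² - 20*d (I(d) = (d² - 20*d) + 21 = 21 + d² - 20*d)
I(-53) - 1*(-23865) = (21 + (-53)² - 20*(-53)) - 1*(-23865) = (21 + 2809 + 1060) + 23865 = 3890 + 23865 = 27755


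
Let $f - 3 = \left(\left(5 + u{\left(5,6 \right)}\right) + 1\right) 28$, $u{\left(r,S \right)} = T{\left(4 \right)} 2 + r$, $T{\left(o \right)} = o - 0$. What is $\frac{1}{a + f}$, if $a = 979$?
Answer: $\frac{1}{1514} \approx 0.0006605$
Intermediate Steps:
$T{\left(o \right)} = o$ ($T{\left(o \right)} = o + 0 = o$)
$u{\left(r,S \right)} = 8 + r$ ($u{\left(r,S \right)} = 4 \cdot 2 + r = 8 + r$)
$f = 535$ ($f = 3 + \left(\left(5 + \left(8 + 5\right)\right) + 1\right) 28 = 3 + \left(\left(5 + 13\right) + 1\right) 28 = 3 + \left(18 + 1\right) 28 = 3 + 19 \cdot 28 = 3 + 532 = 535$)
$\frac{1}{a + f} = \frac{1}{979 + 535} = \frac{1}{1514}$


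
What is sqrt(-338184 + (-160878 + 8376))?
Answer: 7*I*sqrt(10014) ≈ 700.49*I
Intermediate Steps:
sqrt(-338184 + (-160878 + 8376)) = sqrt(-338184 - 152502) = sqrt(-490686) = 7*I*sqrt(10014)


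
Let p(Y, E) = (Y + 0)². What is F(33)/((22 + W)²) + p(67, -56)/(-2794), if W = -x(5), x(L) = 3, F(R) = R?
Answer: -1528327/1008634 ≈ -1.5152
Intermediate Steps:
p(Y, E) = Y²
W = -3 (W = -1*3 = -3)
F(33)/((22 + W)²) + p(67, -56)/(-2794) = 33/((22 - 3)²) + 67²/(-2794) = 33/(19²) + 4489*(-1/2794) = 33/361 - 4489/2794 = -1528327/1008634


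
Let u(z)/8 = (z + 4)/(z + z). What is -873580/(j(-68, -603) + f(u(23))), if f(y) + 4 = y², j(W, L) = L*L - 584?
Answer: -462123820/192049773 ≈ -2.4063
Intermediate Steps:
j(W, L) = -584 + L² (j(W, L) = L² - 584 = -584 + L²)
u(z) = 4*(4 + z)/z (u(z) = 8*((z + 4)/(z + z)) = 8*((4 + z)/((2*z))) = 8*((4 + z)*(1/(2*z))) = 8*((4 + z)/(2*z)) = 4*(4 + z)/z)
f(y) = -4 + y²
-873580/(j(-68, -603) + f(u(23))) = -873580/((-584 + (-603)²) + (-4 + (4 + 16/23)²)) = -873580/((-584 + 363609) + (-4 + (4 + 16*(1/23))²)) = -873580/(363025 + (-4 + (4 + 16/23)²)) = -873580/(363025 + (-4 + (108/23)²)) = -873580/(363025 + (-4 + 11664/529)) = -873580/(363025 + 9548/529) = -873580/192049773/529 = -873580*529/192049773 = -462123820/192049773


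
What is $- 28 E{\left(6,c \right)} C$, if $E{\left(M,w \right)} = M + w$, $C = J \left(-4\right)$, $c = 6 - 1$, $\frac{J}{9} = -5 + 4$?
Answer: $-11088$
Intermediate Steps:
$J = -9$ ($J = 9 \left(-5 + 4\right) = 9 \left(-1\right) = -9$)
$c = 5$ ($c = 6 - 1 = 5$)
$C = 36$ ($C = \left(-9\right) \left(-4\right) = 36$)
$- 28 E{\left(6,c \right)} C = - 28 \left(6 + 5\right) 36 = \left(-28\right) 11 \cdot 36 = \left(-308\right) 36 = -11088$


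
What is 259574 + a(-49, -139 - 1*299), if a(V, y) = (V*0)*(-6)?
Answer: 259574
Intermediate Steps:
a(V, y) = 0 (a(V, y) = 0*(-6) = 0)
259574 + a(-49, -139 - 1*299) = 259574 + 0 = 259574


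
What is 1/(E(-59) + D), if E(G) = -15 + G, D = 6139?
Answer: 1/6065 ≈ 0.00016488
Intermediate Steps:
1/(E(-59) + D) = 1/((-15 - 59) + 6139) = 1/(-74 + 6139) = 1/6065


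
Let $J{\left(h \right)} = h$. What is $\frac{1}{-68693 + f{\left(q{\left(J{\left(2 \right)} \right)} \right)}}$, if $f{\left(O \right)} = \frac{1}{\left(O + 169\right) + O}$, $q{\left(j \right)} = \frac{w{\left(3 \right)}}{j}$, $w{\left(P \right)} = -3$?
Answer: $- \frac{166}{11403037} \approx -1.4558 \cdot 10^{-5}$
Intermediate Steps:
$q{\left(j \right)} = - \frac{3}{j}$
$f{\left(O \right)} = \frac{1}{169 + 2 O}$ ($f{\left(O \right)} = \frac{1}{\left(169 + O\right) + O} = \frac{1}{169 + 2 O}$)
$\frac{1}{-68693 + f{\left(q{\left(J{\left(2 \right)} \right)} \right)}} = \frac{1}{-68693 + \frac{1}{169 + 2 \left(- \frac{3}{2}\right)}} = \frac{1}{-68693 + \frac{1}{169 - 3}} = \frac{1}{-68693 + \frac{1}{166}} = \frac{1}{- \frac{11403037}{166}} = - \frac{166}{11403037}$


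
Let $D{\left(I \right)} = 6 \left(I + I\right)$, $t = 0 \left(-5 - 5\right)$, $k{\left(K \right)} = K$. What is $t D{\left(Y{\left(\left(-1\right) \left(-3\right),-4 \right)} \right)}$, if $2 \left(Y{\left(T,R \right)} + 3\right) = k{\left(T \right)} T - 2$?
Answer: $0$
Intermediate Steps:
$Y{\left(T,R \right)} = -4 + \frac{T^{2}}{2}$ ($Y{\left(T,R \right)} = -3 + \frac{T T - 2}{2} = -3 + \frac{T^{2} - 2}{2} = -3 + \frac{-2 + T^{2}}{2} = -3 + \left(-1 + \frac{T^{2}}{2}\right) = -4 + \frac{T^{2}}{2}$)
$t = 0$ ($t = 0 \left(-10\right) = 0$)
$D{\left(I \right)} = 12 I$ ($D{\left(I \right)} = 6 \cdot 2 I = 12 I$)
$t D{\left(Y{\left(\left(-1\right) \left(-3\right),-4 \right)} \right)} = 0 \cdot 12 \left(-4 + \frac{\left(\left(-1\right) \left(-3\right)\right)^{2}}{2}\right) = 0 \cdot 12 \left(-4 + \frac{3^{2}}{2}\right) = 0 \cdot 12 \left(-4 + \frac{1}{2} \cdot 9\right) = 0 \cdot 12 \left(-4 + \frac{9}{2}\right) = 0 \cdot 12 \cdot \frac{1}{2} = 0 \cdot 6 = 0$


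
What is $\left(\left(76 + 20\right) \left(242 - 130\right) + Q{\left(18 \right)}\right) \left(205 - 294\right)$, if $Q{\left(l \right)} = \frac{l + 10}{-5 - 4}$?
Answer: $- \frac{8609860}{9} \approx -9.5665 \cdot 10^{5}$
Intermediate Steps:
$Q{\left(l \right)} = - \frac{10}{9} - \frac{l}{9}$ ($Q{\left(l \right)} = \frac{10 + l}{-9} = \left(10 + l\right) \left(- \frac{1}{9}\right) = - \frac{10}{9} - \frac{l}{9}$)
$\left(\left(76 + 20\right) \left(242 - 130\right) + Q{\left(18 \right)}\right) \left(205 - 294\right) = \left(\left(76 + 20\right) \left(242 - 130\right) - \frac{28}{9}\right) \left(205 - 294\right) = \left(96 \cdot 112 - \frac{28}{9}\right) \left(-89\right) = \left(10752 - \frac{28}{9}\right) \left(-89\right) = \frac{96740}{9} \left(-89\right) = - \frac{8609860}{9}$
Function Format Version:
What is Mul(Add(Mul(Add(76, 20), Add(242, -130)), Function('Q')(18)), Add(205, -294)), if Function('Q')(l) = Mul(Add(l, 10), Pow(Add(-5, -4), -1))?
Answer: Rational(-8609860, 9) ≈ -9.5665e+5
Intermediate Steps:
Function('Q')(l) = Add(Rational(-10, 9), Mul(Rational(-1, 9), l)) (Function('Q')(l) = Mul(Add(10, l), Pow(-9, -1)) = Mul(Add(10, l), Rational(-1, 9)) = Add(Rational(-10, 9), Mul(Rational(-1, 9), l)))
Mul(Add(Mul(Add(76, 20), Add(242, -130)), Function('Q')(18)), Add(205, -294)) = Mul(Add(Mul(Add(76, 20), Add(242, -130)), Add(Rational(-10, 9), Mul(Rational(-1, 9), 18))), Add(205, -294)) = Mul(Add(Mul(96, 112), Add(Rational(-10, 9), -2)), -89) = Mul(Add(10752, Rational(-28, 9)), -89) = Mul(Rational(96740, 9), -89) = Rational(-8609860, 9)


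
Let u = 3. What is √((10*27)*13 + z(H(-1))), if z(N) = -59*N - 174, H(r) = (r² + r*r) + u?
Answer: √3041 ≈ 55.145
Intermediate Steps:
H(r) = 3 + 2*r² (H(r) = (r² + r*r) + 3 = (r² + r²) + 3 = 2*r² + 3 = 3 + 2*r²)
z(N) = -174 - 59*N
√((10*27)*13 + z(H(-1))) = √((10*27)*13 + (-174 - 59*(3 + 2*(-1)²))) = √(270*13 + (-174 - 59*(3 + 2*1))) = √(3510 + (-174 - 59*(3 + 2))) = √(3510 + (-174 - 59*5)) = √(3510 + (-174 - 295)) = √(3510 - 469) = √3041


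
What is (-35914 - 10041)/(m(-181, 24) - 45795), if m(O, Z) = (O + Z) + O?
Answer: 45955/46133 ≈ 0.99614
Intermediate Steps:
m(O, Z) = Z + 2*O
(-35914 - 10041)/(m(-181, 24) - 45795) = (-35914 - 10041)/((24 + 2*(-181)) - 45795) = -45955/((24 - 362) - 45795) = -45955/(-338 - 45795) = -45955/(-46133) = -45955*(-1/46133) = 45955/46133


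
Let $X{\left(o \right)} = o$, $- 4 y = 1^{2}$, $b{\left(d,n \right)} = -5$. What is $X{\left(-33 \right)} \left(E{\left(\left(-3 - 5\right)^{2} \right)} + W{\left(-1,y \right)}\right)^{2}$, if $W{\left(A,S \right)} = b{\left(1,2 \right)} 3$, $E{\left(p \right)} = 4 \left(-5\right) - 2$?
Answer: $-45177$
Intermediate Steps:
$y = - \frac{1}{4}$ ($y = - \frac{1^{2}}{4} = \left(- \frac{1}{4}\right) 1 = - \frac{1}{4} \approx -0.25$)
$E{\left(p \right)} = -22$ ($E{\left(p \right)} = -20 - 2 = -22$)
$W{\left(A,S \right)} = -15$ ($W{\left(A,S \right)} = \left(-5\right) 3 = -15$)
$X{\left(-33 \right)} \left(E{\left(\left(-3 - 5\right)^{2} \right)} + W{\left(-1,y \right)}\right)^{2} = - 33 \left(-22 - 15\right)^{2} = - 33 \left(-37\right)^{2} = \left(-33\right) 1369 = -45177$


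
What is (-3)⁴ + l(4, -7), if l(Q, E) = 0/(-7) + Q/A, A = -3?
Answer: 239/3 ≈ 79.667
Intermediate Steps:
l(Q, E) = -Q/3 (l(Q, E) = 0/(-7) + Q/(-3) = 0*(-⅐) + Q*(-⅓) = 0 - Q/3 = -Q/3)
(-3)⁴ + l(4, -7) = (-3)⁴ - ⅓*4 = 81 - 4/3 = 239/3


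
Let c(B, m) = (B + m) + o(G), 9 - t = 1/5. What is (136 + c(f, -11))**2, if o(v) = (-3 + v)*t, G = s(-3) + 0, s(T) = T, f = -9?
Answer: 99856/25 ≈ 3994.2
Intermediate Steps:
t = 44/5 (t = 9 - 1/5 = 44/5 ≈ 8.8000)
G = -3 (G = -3 + 0 = -3)
o(v) = -132/5 + 44*v/5 (o(v) = (-3 + v)*(44/5) = -132/5 + 44*v/5)
c(B, m) = -264/5 + B + m (c(B, m) = (B + m) + (-132/5 + (44/5)*(-3)) = (B + m) + (-132/5 - 132/5) = (B + m) - 264/5 = -264/5 + B + m)
(136 + c(f, -11))**2 = (136 + (-264/5 - 9 - 11))**2 = (136 - 364/5)**2 = (316/5)**2 = 99856/25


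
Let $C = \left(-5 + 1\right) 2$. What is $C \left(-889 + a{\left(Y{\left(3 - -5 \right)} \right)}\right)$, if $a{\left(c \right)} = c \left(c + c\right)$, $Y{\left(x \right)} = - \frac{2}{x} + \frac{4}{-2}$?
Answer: $7031$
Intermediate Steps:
$Y{\left(x \right)} = -2 - \frac{2}{x}$ ($Y{\left(x \right)} = - \frac{2}{x} + 4 \left(- \frac{1}{2}\right) = - \frac{2}{x} - 2 = -2 - \frac{2}{x}$)
$a{\left(c \right)} = 2 c^{2}$ ($a{\left(c \right)} = c 2 c = 2 c^{2}$)
$C = -8$ ($C = \left(-4\right) 2 = -8$)
$C \left(-889 + a{\left(Y{\left(3 - -5 \right)} \right)}\right) = - 8 \left(-889 + 2 \left(-2 - \frac{2}{3 - -5}\right)^{2}\right) = - 8 \left(-889 + 2 \left(-2 - \frac{2}{3 + 5}\right)^{2}\right) = - 8 \left(-889 + 2 \left(-2 - \frac{2}{8}\right)^{2}\right) = - 8 \left(-889 + 2 \left(-2 - \frac{1}{4}\right)^{2}\right) = - 8 \left(-889 + 2 \left(- \frac{9}{4}\right)^{2}\right) = - 8 \left(-889 + 2 \cdot \frac{81}{16}\right) = - 8 \left(-889 + \frac{81}{8}\right) = \left(-8\right) \left(- \frac{7031}{8}\right) = 7031$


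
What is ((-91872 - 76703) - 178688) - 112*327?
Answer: -383887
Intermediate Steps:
((-91872 - 76703) - 178688) - 112*327 = (-168575 - 178688) - 36624 = -347263 - 36624 = -383887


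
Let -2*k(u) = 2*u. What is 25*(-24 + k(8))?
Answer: -800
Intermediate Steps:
k(u) = -u
25*(-24 + k(8)) = 25*(-24 - 1*8) = 25*(-24 - 8) = 25*(-32) = -800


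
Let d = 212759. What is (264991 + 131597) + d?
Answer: 609347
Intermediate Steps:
(264991 + 131597) + d = (264991 + 131597) + 212759 = 396588 + 212759 = 609347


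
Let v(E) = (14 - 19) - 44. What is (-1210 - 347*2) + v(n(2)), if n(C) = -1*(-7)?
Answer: -1953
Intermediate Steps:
n(C) = 7
v(E) = -49 (v(E) = -5 - 44 = -49)
(-1210 - 347*2) + v(n(2)) = (-1210 - 347*2) - 49 = (-1210 - 1*694) - 49 = (-1210 - 694) - 49 = -1904 - 49 = -1953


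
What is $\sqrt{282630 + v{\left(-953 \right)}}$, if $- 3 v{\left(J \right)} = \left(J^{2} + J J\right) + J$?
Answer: $5 i \sqrt{12901} \approx 567.91 i$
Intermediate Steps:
$v{\left(J \right)} = - \frac{2 J^{2}}{3} - \frac{J}{3}$ ($v{\left(J \right)} = - \frac{\left(J^{2} + J J\right) + J}{3} = - \frac{\left(J^{2} + J^{2}\right) + J}{3} = - \frac{2 J^{2} + J}{3} = - \frac{J + 2 J^{2}}{3} = - \frac{2 J^{2}}{3} - \frac{J}{3}$)
$\sqrt{282630 + v{\left(-953 \right)}} = \sqrt{282630 - - \frac{953 \left(1 + 2 \left(-953\right)\right)}{3}} = \sqrt{282630 - - \frac{953 \left(1 - 1906\right)}{3}} = \sqrt{282630 - \left(- \frac{953}{3}\right) \left(-1905\right)} = \sqrt{282630 - 605155} = \sqrt{-322525} = 5 i \sqrt{12901}$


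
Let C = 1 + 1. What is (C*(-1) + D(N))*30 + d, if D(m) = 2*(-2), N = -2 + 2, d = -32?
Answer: -212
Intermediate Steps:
N = 0
D(m) = -4
C = 2
(C*(-1) + D(N))*30 + d = (2*(-1) - 4)*30 - 32 = (-2 - 4)*30 - 32 = -6*30 - 32 = -180 - 32 = -212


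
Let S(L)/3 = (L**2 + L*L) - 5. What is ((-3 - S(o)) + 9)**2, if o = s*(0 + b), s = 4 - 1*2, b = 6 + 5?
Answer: 8311689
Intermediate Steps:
b = 11
s = 2 (s = 4 - 2 = 2)
o = 22 (o = 2*(0 + 11) = 2*11 = 22)
S(L) = -15 + 6*L**2 (S(L) = 3*((L**2 + L*L) - 5) = 3*((L**2 + L**2) - 5) = 3*(2*L**2 - 5) = 3*(-5 + 2*L**2) = -15 + 6*L**2)
((-3 - S(o)) + 9)**2 = ((-3 - (-15 + 6*22**2)) + 9)**2 = ((-3 - (-15 + 6*484)) + 9)**2 = ((-3 - (-15 + 2904)) + 9)**2 = ((-3 - 1*2889) + 9)**2 = ((-3 - 2889) + 9)**2 = (-2892 + 9)**2 = (-2883)**2 = 8311689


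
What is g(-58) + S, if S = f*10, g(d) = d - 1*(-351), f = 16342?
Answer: 163713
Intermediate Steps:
g(d) = 351 + d (g(d) = d + 351 = 351 + d)
S = 163420 (S = 16342*10 = 163420)
g(-58) + S = (351 - 58) + 163420 = 293 + 163420 = 163713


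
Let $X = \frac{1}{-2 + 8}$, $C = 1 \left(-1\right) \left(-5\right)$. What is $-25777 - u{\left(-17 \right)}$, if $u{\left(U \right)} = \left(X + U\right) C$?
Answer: $- \frac{154157}{6} \approx -25693.0$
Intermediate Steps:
$C = 5$ ($C = \left(-1\right) \left(-5\right) = 5$)
$X = \frac{1}{6} \approx 0.16667$
$u{\left(U \right)} = \frac{5}{6} + 5 U$ ($u{\left(U \right)} = \left(\frac{1}{6} + U\right) 5 = \frac{5}{6} + 5 U$)
$-25777 - u{\left(-17 \right)} = -25777 - \left(\frac{5}{6} + 5 \left(-17\right)\right) = -25777 - \left(\frac{5}{6} - 85\right) = -25777 - - \frac{505}{6} = -25777 + \frac{505}{6} = - \frac{154157}{6}$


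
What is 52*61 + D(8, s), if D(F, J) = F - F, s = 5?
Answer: 3172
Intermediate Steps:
D(F, J) = 0
52*61 + D(8, s) = 52*61 + 0 = 3172 + 0 = 3172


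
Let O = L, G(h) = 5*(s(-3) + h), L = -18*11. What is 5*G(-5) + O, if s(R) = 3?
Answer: -248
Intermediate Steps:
L = -198
G(h) = 15 + 5*h (G(h) = 5*(3 + h) = 15 + 5*h)
O = -198
5*G(-5) + O = 5*(15 + 5*(-5)) - 198 = 5*(15 - 25) - 198 = 5*(-10) - 198 = -50 - 198 = -248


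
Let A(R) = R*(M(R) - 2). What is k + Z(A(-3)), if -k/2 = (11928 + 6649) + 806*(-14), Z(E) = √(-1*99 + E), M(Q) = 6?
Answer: -14586 + I*√111 ≈ -14586.0 + 10.536*I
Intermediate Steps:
A(R) = 4*R (A(R) = R*(6 - 2) = R*4 = 4*R)
Z(E) = √(-99 + E)
k = -14586 (k = -2*((11928 + 6649) + 806*(-14)) = -2*(18577 - 11284) = -2*7293 = -14586)
k + Z(A(-3)) = -14586 + √(-99 + 4*(-3)) = -14586 + √(-99 - 12) = -14586 + √(-111) = -14586 + I*√111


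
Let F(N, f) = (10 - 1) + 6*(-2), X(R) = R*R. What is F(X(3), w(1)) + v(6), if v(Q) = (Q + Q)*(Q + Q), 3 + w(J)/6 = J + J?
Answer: 141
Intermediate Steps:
w(J) = -18 + 12*J (w(J) = -18 + 6*(J + J) = -18 + 6*(2*J) = -18 + 12*J)
X(R) = R²
F(N, f) = -3 (F(N, f) = 9 - 12 = -3)
v(Q) = 4*Q² (v(Q) = (2*Q)*(2*Q) = 4*Q²)
F(X(3), w(1)) + v(6) = -3 + 4*6² = -3 + 4*36 = -3 + 144 = 141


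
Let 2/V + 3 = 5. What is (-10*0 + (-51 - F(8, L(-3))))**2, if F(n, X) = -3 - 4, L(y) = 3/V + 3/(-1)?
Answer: 1936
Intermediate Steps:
V = 1 (V = 2/(-3 + 5) = 2/2 = 2*(1/2) = 1)
L(y) = 0 (L(y) = 3/1 + 3/(-1) = 3*1 + 3*(-1) = 3 - 3 = 0)
F(n, X) = -7
(-10*0 + (-51 - F(8, L(-3))))**2 = (-10*0 + (-51 - 1*(-7)))**2 = (0 + (-51 + 7))**2 = (0 - 44)**2 = (-44)**2 = 1936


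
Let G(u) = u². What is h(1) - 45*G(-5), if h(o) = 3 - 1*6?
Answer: -1128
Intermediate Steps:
h(o) = -3 (h(o) = 3 - 6 = -3)
h(1) - 45*G(-5) = -3 - 45*(-5)² = -3 - 45*25 = -3 - 1125 = -1128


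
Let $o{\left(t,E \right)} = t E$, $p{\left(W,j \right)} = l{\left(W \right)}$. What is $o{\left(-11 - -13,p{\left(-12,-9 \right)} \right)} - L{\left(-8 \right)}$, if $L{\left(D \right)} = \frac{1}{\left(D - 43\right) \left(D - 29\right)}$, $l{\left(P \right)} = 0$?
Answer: $- \frac{1}{1887} \approx -0.00052994$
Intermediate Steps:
$p{\left(W,j \right)} = 0$
$o{\left(t,E \right)} = E t$
$L{\left(D \right)} = \frac{1}{\left(-43 + D\right) \left(-29 + D\right)}$
$o{\left(-11 - -13,p{\left(-12,-9 \right)} \right)} - L{\left(-8 \right)} = 0 \left(-11 - -13\right) - \frac{1}{1247 + \left(-8\right)^{2} - -576} = 0 \left(-11 + 13\right) - \frac{1}{1247 + 64 + 576} = 0 \cdot 2 - \frac{1}{1887} = 0 - \frac{1}{1887} = - \frac{1}{1887}$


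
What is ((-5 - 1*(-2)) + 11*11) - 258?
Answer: -140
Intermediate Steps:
((-5 - 1*(-2)) + 11*11) - 258 = ((-5 + 2) + 121) - 258 = (-3 + 121) - 258 = 118 - 258 = -140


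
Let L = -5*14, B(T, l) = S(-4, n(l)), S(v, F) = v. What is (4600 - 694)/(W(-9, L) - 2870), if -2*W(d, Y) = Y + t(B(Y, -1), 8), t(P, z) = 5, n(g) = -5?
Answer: -7812/5675 ≈ -1.3766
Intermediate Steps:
B(T, l) = -4
L = -70
W(d, Y) = -5/2 - Y/2 (W(d, Y) = -(Y + 5)/2 = -(5 + Y)/2 = -5/2 - Y/2)
(4600 - 694)/(W(-9, L) - 2870) = (4600 - 694)/((-5/2 - ½*(-70)) - 2870) = 3906/((-5/2 + 35) - 2870) = 3906/(65/2 - 2870) = 3906/(-5675/2) = 3906*(-2/5675) = -7812/5675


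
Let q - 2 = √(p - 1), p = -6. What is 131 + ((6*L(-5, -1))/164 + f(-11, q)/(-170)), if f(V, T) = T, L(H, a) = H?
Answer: 911713/6970 - I*√7/170 ≈ 130.81 - 0.015563*I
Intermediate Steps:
q = 2 + I*√7 (q = 2 + √(-6 - 1) = 2 + √(-7) = 2 + I*√7 ≈ 2.0 + 2.6458*I)
131 + ((6*L(-5, -1))/164 + f(-11, q)/(-170)) = 131 + ((6*(-5))/164 + (2 + I*√7)/(-170)) = 131 + (-30*1/164 + (2 + I*√7)*(-1/170)) = 131 + (-15/82 + (-1/85 - I*√7/170)) = 131 + (-1357/6970 - I*√7/170) = 911713/6970 - I*√7/170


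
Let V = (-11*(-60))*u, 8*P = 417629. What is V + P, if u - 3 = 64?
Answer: 771389/8 ≈ 96424.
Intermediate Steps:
u = 67 (u = 3 + 64 = 67)
P = 417629/8 (P = (1/8)*417629 = 417629/8 ≈ 52204.)
V = 44220 (V = -11*(-60)*67 = 660*67 = 44220)
V + P = 44220 + 417629/8 = 771389/8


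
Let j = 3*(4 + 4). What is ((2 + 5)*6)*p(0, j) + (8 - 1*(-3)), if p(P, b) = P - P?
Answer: 11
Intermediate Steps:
j = 24 (j = 3*8 = 24)
p(P, b) = 0
((2 + 5)*6)*p(0, j) + (8 - 1*(-3)) = ((2 + 5)*6)*0 + (8 - 1*(-3)) = (7*6)*0 + (8 + 3) = 42*0 + 11 = 0 + 11 = 11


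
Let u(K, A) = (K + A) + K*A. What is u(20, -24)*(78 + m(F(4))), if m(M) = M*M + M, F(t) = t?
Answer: -47432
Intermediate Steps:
m(M) = M + M² (m(M) = M² + M = M + M²)
u(K, A) = A + K + A*K (u(K, A) = (A + K) + A*K = A + K + A*K)
u(20, -24)*(78 + m(F(4))) = (-24 + 20 - 24*20)*(78 + 4*(1 + 4)) = (-24 + 20 - 480)*(78 + 4*5) = -484*(78 + 20) = -484*98 = -47432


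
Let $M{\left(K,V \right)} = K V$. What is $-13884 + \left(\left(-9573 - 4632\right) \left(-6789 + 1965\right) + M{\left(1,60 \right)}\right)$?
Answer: $68511096$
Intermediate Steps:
$-13884 + \left(\left(-9573 - 4632\right) \left(-6789 + 1965\right) + M{\left(1,60 \right)}\right) = -13884 + \left(\left(-9573 - 4632\right) \left(-6789 + 1965\right) + 1 \cdot 60\right) = -13884 + \left(\left(-14205\right) \left(-4824\right) + 60\right) = -13884 + \left(68524920 + 60\right) = -13884 + 68524980 = 68511096$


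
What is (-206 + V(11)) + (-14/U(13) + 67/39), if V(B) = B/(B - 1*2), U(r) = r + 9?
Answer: -262157/1287 ≈ -203.70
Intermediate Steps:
U(r) = 9 + r
V(B) = B/(-2 + B) (V(B) = B/(B - 2) = B/(-2 + B))
(-206 + V(11)) + (-14/U(13) + 67/39) = (-206 + 11/(-2 + 11)) + (-14/(9 + 13) + 67/39) = (-206 + 11/9) + (-14/22 + 67*(1/39)) = (-206 + 11*(⅑)) + (-14*1/22 + 67/39) = (-206 + 11/9) + (-7/11 + 67/39) = -1843/9 + 464/429 = -262157/1287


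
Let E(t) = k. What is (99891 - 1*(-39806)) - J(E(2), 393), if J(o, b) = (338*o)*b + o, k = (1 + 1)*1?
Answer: -125973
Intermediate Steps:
k = 2 (k = 2*1 = 2)
E(t) = 2
J(o, b) = o + 338*b*o (J(o, b) = 338*b*o + o = o + 338*b*o)
(99891 - 1*(-39806)) - J(E(2), 393) = (99891 - 1*(-39806)) - 2*(1 + 338*393) = (99891 + 39806) - 2*(1 + 132834) = 139697 - 2*132835 = 139697 - 1*265670 = 139697 - 265670 = -125973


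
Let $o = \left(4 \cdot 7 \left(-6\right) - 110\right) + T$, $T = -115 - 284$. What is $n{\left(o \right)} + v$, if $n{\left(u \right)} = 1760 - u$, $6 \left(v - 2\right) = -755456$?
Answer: $- \frac{370411}{3} \approx -1.2347 \cdot 10^{5}$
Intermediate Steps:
$v = - \frac{377722}{3}$ ($v = 2 + \frac{1}{6} \left(-755456\right) = 2 - \frac{377728}{3} = - \frac{377722}{3} \approx -1.2591 \cdot 10^{5}$)
$T = -399$ ($T = -115 - 284 = -399$)
$o = -677$ ($o = \left(4 \cdot 7 \left(-6\right) - 110\right) - 399 = \left(28 \left(-6\right) - 110\right) - 399 = \left(-168 - 110\right) - 399 = -278 - 399 = -677$)
$n{\left(o \right)} + v = \left(1760 - -677\right) - \frac{377722}{3} = \left(1760 + 677\right) - \frac{377722}{3} = 2437 - \frac{377722}{3} = - \frac{370411}{3}$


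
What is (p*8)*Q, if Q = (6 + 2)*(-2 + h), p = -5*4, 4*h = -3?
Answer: 3520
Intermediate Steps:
h = -3/4 (h = (1/4)*(-3) = -3/4 ≈ -0.75000)
p = -20
Q = -22 (Q = (6 + 2)*(-2 - 3/4) = 8*(-11/4) = -22)
(p*8)*Q = -20*8*(-22) = -160*(-22) = 3520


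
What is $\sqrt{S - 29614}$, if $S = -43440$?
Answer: $i \sqrt{73054} \approx 270.29 i$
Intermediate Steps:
$\sqrt{S - 29614} = \sqrt{-43440 - 29614} = \sqrt{-73054} = i \sqrt{73054}$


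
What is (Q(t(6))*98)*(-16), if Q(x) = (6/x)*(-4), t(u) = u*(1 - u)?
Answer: -6272/5 ≈ -1254.4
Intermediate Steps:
Q(x) = -24/x
(Q(t(6))*98)*(-16) = (-24*1/(6*(1 - 1*6))*98)*(-16) = (-24*1/(6*(1 - 6))*98)*(-16) = (-24/(6*(-5))*98)*(-16) = (-24/(-30)*98)*(-16) = (-24*(-1/30)*98)*(-16) = ((⅘)*98)*(-16) = (392/5)*(-16) = -6272/5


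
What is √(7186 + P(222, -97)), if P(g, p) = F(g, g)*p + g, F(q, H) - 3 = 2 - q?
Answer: √28457 ≈ 168.69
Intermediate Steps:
F(q, H) = 5 - q (F(q, H) = 3 + (2 - q) = 5 - q)
P(g, p) = g + p*(5 - g) (P(g, p) = (5 - g)*p + g = p*(5 - g) + g = g + p*(5 - g))
√(7186 + P(222, -97)) = √(7186 + (222 - 1*(-97)*(-5 + 222))) = √(7186 + (222 - 1*(-97)*217)) = √(7186 + (222 + 21049)) = √(7186 + 21271) = √28457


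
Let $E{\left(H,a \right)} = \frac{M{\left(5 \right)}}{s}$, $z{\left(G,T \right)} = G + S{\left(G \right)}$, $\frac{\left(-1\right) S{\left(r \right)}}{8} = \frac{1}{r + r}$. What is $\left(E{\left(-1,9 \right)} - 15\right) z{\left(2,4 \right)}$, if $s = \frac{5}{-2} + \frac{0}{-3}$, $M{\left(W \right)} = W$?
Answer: $0$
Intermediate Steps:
$S{\left(r \right)} = - \frac{4}{r}$ ($S{\left(r \right)} = - \frac{8}{r + r} = - \frac{8}{2 r} = - 8 \frac{1}{2 r} = - \frac{4}{r}$)
$s = - \frac{5}{2}$ ($s = 5 \left(- \frac{1}{2}\right) + 0 \left(- \frac{1}{3}\right) = - \frac{5}{2} + 0 = - \frac{5}{2} \approx -2.5$)
$z{\left(G,T \right)} = G - \frac{4}{G}$
$E{\left(H,a \right)} = -2$ ($E{\left(H,a \right)} = \frac{5}{- \frac{5}{2}} = 5 \left(- \frac{2}{5}\right) = -2$)
$\left(E{\left(-1,9 \right)} - 15\right) z{\left(2,4 \right)} = \left(-2 - 15\right) \left(2 - \frac{4}{2}\right) = - 17 \left(2 - 2\right) = \left(-17\right) 0 = 0$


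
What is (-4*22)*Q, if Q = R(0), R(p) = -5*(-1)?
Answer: -440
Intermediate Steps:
R(p) = 5
Q = 5
(-4*22)*Q = -4*22*5 = -88*5 = -440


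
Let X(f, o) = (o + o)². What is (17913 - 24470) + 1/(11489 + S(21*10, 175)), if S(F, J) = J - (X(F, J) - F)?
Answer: -725374683/110626 ≈ -6557.0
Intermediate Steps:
X(f, o) = 4*o² (X(f, o) = (2*o)² = 4*o²)
S(F, J) = F + J - 4*J² (S(F, J) = J - (4*J² - F) = J - (-F + 4*J²) = J + (F - 4*J²) = F + J - 4*J²)
(17913 - 24470) + 1/(11489 + S(21*10, 175)) = (17913 - 24470) + 1/(11489 + (21*10 + 175 - 4*175²)) = -6557 + 1/(11489 + (210 + 175 - 4*30625)) = -6557 + 1/(11489 + (210 + 175 - 122500)) = -6557 + 1/(11489 - 122115) = -6557 + 1/(-110626) = -6557 - 1/110626 = -725374683/110626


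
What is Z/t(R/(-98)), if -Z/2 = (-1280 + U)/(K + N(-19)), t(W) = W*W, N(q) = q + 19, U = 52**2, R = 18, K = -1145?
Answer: 6838048/92745 ≈ 73.729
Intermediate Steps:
U = 2704
N(q) = 19 + q
t(W) = W**2
Z = 2848/1145 (Z = -2*(-1280 + 2704)/(-1145 + (19 - 19)) = -2848/(-1145 + 0) = -2848/(-1145) = -2848*(-1)/1145 = -2*(-1424/1145) = 2848/1145 ≈ 2.4873)
Z/t(R/(-98)) = 2848/(1145*((18/(-98))**2)) = 2848/(1145*((18*(-1/98))**2)) = 2848/(1145*((-9/49)**2)) = 2848/(1145*(81/2401)) = (2848/1145)*(2401/81) = 6838048/92745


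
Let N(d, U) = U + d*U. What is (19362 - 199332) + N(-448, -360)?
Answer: -19050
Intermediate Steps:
N(d, U) = U + U*d
(19362 - 199332) + N(-448, -360) = (19362 - 199332) - 360*(1 - 448) = -179970 - 360*(-447) = -179970 + 160920 = -19050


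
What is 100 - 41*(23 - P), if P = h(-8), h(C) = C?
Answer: -1171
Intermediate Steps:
P = -8
100 - 41*(23 - P) = 100 - 41*(23 - 1*(-8)) = 100 - 41*(23 + 8) = 100 - 41*31 = 100 - 1271 = -1171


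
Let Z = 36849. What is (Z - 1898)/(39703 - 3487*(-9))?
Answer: 34951/71086 ≈ 0.49167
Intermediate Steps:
(Z - 1898)/(39703 - 3487*(-9)) = (36849 - 1898)/(39703 - 3487*(-9)) = 34951/(39703 + 31383) = 34951/71086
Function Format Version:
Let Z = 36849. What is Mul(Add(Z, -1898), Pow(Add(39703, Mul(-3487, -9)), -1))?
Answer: Rational(34951, 71086) ≈ 0.49167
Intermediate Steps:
Mul(Add(Z, -1898), Pow(Add(39703, Mul(-3487, -9)), -1)) = Mul(Add(36849, -1898), Pow(Add(39703, Mul(-3487, -9)), -1)) = Mul(34951, Pow(Add(39703, 31383), -1)) = Mul(34951, Pow(71086, -1)) = Mul(34951, Rational(1, 71086)) = Rational(34951, 71086)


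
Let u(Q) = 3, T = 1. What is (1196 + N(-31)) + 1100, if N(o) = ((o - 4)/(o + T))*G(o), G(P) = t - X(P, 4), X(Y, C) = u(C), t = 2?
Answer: 13769/6 ≈ 2294.8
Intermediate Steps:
X(Y, C) = 3
G(P) = -1 (G(P) = 2 - 1*3 = 2 - 3 = -1)
N(o) = -(-4 + o)/(1 + o) (N(o) = ((o - 4)/(o + 1))*(-1) = ((-4 + o)/(1 + o))*(-1) = -(-4 + o)/(1 + o))
(1196 + N(-31)) + 1100 = (1196 + (4 - 1*(-31))/(1 - 31)) + 1100 = (1196 + (4 + 31)/(-30)) + 1100 = (1196 - 1/30*35) + 1100 = (1196 - 7/6) + 1100 = 7169/6 + 1100 = 13769/6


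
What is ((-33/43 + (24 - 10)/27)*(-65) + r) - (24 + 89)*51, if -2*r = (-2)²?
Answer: -6674380/1161 ≈ -5748.8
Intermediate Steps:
r = -2 (r = -½*(-2)² = -½*4 = -2)
((-33/43 + (24 - 10)/27)*(-65) + r) - (24 + 89)*51 = ((-33/43 + (24 - 10)/27)*(-65) - 2) - (24 + 89)*51 = ((-33*1/43 + 14*(1/27))*(-65) - 2) - 113*51 = ((-33/43 + 14/27)*(-65) - 2) - 1*5763 = (-289/1161*(-65) - 2) - 5763 = (18785/1161 - 2) - 5763 = 16463/1161 - 5763 = -6674380/1161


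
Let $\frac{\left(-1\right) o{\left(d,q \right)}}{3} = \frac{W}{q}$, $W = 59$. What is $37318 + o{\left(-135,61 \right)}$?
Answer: $\frac{2276221}{61} \approx 37315.0$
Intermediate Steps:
$o{\left(d,q \right)} = - \frac{177}{q}$ ($o{\left(d,q \right)} = - 3 \frac{59}{q} = - \frac{177}{q}$)
$37318 + o{\left(-135,61 \right)} = 37318 - \frac{177}{61} = \frac{2276221}{61}$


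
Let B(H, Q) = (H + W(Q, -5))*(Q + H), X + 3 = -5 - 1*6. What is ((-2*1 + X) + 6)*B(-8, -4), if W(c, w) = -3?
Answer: -1320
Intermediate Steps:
X = -14 (X = -3 + (-5 - 1*6) = -3 + (-5 - 6) = -3 - 11 = -14)
B(H, Q) = (-3 + H)*(H + Q) (B(H, Q) = (H - 3)*(Q + H) = (-3 + H)*(H + Q))
((-2*1 + X) + 6)*B(-8, -4) = ((-2*1 - 14) + 6)*((-8)² - 3*(-8) - 3*(-4) - 8*(-4)) = ((-2 - 14) + 6)*(64 + 24 + 12 + 32) = (-16 + 6)*132 = -10*132 = -1320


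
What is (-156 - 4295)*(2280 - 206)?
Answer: -9231374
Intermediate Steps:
(-156 - 4295)*(2280 - 206) = -4451*2074 = -9231374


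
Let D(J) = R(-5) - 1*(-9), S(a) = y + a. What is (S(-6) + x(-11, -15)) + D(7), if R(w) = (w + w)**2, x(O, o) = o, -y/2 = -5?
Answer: 98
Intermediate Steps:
y = 10 (y = -2*(-5) = 10)
R(w) = 4*w**2 (R(w) = (2*w)**2 = 4*w**2)
S(a) = 10 + a
D(J) = 109 (D(J) = 4*(-5)**2 - 1*(-9) = 4*25 + 9 = 100 + 9 = 109)
(S(-6) + x(-11, -15)) + D(7) = ((10 - 6) - 15) + 109 = (4 - 15) + 109 = -11 + 109 = 98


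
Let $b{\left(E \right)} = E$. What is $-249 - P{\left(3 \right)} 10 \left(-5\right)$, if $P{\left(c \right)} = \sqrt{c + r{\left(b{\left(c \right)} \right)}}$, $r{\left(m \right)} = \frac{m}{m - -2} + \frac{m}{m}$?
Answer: $-249 + 10 \sqrt{115} \approx -141.76$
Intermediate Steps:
$r{\left(m \right)} = 1 + \frac{m}{2 + m}$ ($r{\left(m \right)} = \frac{m}{m + 2} + 1 = \frac{m}{2 + m} + 1 = 1 + \frac{m}{2 + m}$)
$P{\left(c \right)} = \sqrt{c + \frac{2 \left(1 + c\right)}{2 + c}}$
$-249 - P{\left(3 \right)} 10 \left(-5\right) = -249 - \sqrt{\frac{2 + 3^{2} + 4 \cdot 3}{2 + 3}} \cdot 10 \left(-5\right) = -249 - \sqrt{\frac{2 + 9 + 12}{5}} \left(-50\right) = -249 - \sqrt{\frac{1}{5} \cdot 23} \left(-50\right) = -249 - \sqrt{\frac{23}{5}} \left(-50\right) = -249 - \frac{\sqrt{115}}{5} \left(-50\right) = -249 - - 10 \sqrt{115} = -249 + 10 \sqrt{115}$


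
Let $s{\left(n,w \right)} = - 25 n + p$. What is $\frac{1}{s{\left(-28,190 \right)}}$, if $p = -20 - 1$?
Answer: $\frac{1}{679} \approx 0.0014728$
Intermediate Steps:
$p = -21$
$s{\left(n,w \right)} = -21 - 25 n$ ($s{\left(n,w \right)} = - 25 n - 21 = -21 - 25 n$)
$\frac{1}{s{\left(-28,190 \right)}} = \frac{1}{-21 - -700} = \frac{1}{-21 + 700} = \frac{1}{679}$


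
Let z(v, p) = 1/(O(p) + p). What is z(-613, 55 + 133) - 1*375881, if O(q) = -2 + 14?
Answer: -75176199/200 ≈ -3.7588e+5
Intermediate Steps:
O(q) = 12
z(v, p) = 1/(12 + p)
z(-613, 55 + 133) - 1*375881 = 1/(12 + (55 + 133)) - 1*375881 = 1/(12 + 188) - 375881 = 1/200 - 375881 = -75176199/200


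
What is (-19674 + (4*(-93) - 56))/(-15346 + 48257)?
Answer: -20102/32911 ≈ -0.61080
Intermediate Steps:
(-19674 + (4*(-93) - 56))/(-15346 + 48257) = (-19674 + (-372 - 56))/32911 = (-19674 - 428)*(1/32911) = -20102*1/32911 = -20102/32911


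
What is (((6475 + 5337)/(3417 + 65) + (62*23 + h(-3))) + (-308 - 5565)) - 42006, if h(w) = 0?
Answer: -80868767/1741 ≈ -46450.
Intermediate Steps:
(((6475 + 5337)/(3417 + 65) + (62*23 + h(-3))) + (-308 - 5565)) - 42006 = (((6475 + 5337)/(3417 + 65) + (62*23 + 0)) + (-308 - 5565)) - 42006 = ((11812/3482 + (1426 + 0)) - 5873) - 42006 = ((11812*(1/3482) + 1426) - 5873) - 42006 = ((5906/1741 + 1426) - 5873) - 42006 = (2488572/1741 - 5873) - 42006 = -7736321/1741 - 42006 = -80868767/1741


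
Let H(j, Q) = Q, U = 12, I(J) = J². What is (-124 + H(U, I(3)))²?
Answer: 13225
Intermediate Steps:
(-124 + H(U, I(3)))² = (-124 + 3²)² = (-124 + 9)² = (-115)² = 13225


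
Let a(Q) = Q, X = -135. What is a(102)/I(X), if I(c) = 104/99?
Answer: 5049/52 ≈ 97.096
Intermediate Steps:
I(c) = 104/99 (I(c) = 104*(1/99) = 104/99)
a(102)/I(X) = 102/(104/99) = 102*(99/104) = 5049/52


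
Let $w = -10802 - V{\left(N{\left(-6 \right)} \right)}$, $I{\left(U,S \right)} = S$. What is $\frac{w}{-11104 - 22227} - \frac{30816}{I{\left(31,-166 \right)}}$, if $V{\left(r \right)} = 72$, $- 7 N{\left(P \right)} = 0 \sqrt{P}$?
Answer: $\frac{514466590}{2766473} \approx 185.96$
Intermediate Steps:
$N{\left(P \right)} = 0$ ($N{\left(P \right)} = - \frac{0 \sqrt{P}}{7} = \left(- \frac{1}{7}\right) 0 = 0$)
$w = -10874$ ($w = -10802 - 72 = -10874$)
$\frac{w}{-11104 - 22227} - \frac{30816}{I{\left(31,-166 \right)}} = - \frac{10874}{-11104 - 22227} - \frac{30816}{-166} = - \frac{10874}{-33331} - - \frac{15408}{83} = \left(-10874\right) \left(- \frac{1}{33331}\right) + \frac{15408}{83} = \frac{10874}{33331} + \frac{15408}{83} = \frac{514466590}{2766473}$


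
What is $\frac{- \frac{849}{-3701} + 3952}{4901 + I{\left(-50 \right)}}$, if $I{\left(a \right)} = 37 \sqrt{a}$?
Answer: $\frac{71687912101}{89150616951} - \frac{2706032185 i \sqrt{2}}{89150616951} \approx 0.80412 - 0.042926 i$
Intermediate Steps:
$\frac{- \frac{849}{-3701} + 3952}{4901 + I{\left(-50 \right)}} = \frac{- \frac{849}{-3701} + 3952}{4901 + 37 \sqrt{-50}} = \frac{\left(-849\right) \left(- \frac{1}{3701}\right) + 3952}{4901 + 37 \cdot 5 i \sqrt{2}} = \frac{\frac{849}{3701} + 3952}{4901 + 185 i \sqrt{2}} = \frac{14627201}{3701 \left(4901 + 185 i \sqrt{2}\right)}$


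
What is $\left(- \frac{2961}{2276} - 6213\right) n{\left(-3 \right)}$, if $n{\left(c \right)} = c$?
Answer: $\frac{42431247}{2276} \approx 18643.0$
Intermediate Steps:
$\left(- \frac{2961}{2276} - 6213\right) n{\left(-3 \right)} = \left(- \frac{2961}{2276} - 6213\right) \left(-3\right) = \left(- \frac{14143749}{2276}\right) \left(-3\right) = \frac{42431247}{2276}$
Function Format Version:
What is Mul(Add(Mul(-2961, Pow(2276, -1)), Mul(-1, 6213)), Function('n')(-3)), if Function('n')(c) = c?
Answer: Rational(42431247, 2276) ≈ 18643.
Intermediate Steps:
Mul(Add(Mul(-2961, Pow(2276, -1)), Mul(-1, 6213)), Function('n')(-3)) = Mul(Add(Mul(-2961, Pow(2276, -1)), Mul(-1, 6213)), -3) = Mul(Add(Mul(-2961, Rational(1, 2276)), -6213), -3) = Mul(Add(Rational(-2961, 2276), -6213), -3) = Mul(Rational(-14143749, 2276), -3) = Rational(42431247, 2276)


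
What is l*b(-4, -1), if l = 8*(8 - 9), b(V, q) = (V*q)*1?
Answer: -32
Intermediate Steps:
b(V, q) = V*q
l = -8 (l = 8*(-1) = -8)
l*b(-4, -1) = -(-32)*(-1) = -8*4 = -32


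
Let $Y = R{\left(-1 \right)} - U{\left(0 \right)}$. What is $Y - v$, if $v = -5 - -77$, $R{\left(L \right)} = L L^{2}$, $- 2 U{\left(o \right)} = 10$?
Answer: $-68$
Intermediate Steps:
$U{\left(o \right)} = -5$ ($U{\left(o \right)} = \left(- \frac{1}{2}\right) 10 = -5$)
$R{\left(L \right)} = L^{3}$
$v = 72$ ($v = -5 + 77 = 72$)
$Y = 4$ ($Y = \left(-1\right)^{3} - -5 = -1 + 5 = 4$)
$Y - v = 4 - 72 = -68$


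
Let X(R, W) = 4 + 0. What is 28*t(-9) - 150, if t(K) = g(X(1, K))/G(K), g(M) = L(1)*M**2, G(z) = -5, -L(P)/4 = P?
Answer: 1042/5 ≈ 208.40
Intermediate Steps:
L(P) = -4*P
X(R, W) = 4
g(M) = -4*M**2 (g(M) = (-4*1)*M**2 = -4*M**2)
t(K) = 64/5 (t(K) = -4*4**2/(-5) = -4*16*(-1/5) = -64*(-1/5) = 64/5)
28*t(-9) - 150 = 28*(64/5) - 150 = 1792/5 - 150 = 1042/5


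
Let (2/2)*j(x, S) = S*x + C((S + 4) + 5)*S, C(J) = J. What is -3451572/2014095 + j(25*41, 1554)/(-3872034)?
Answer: -1192488596216/433258017735 ≈ -2.7524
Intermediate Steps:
j(x, S) = S*x + S*(9 + S) (j(x, S) = S*x + ((S + 4) + 5)*S = S*x + ((4 + S) + 5)*S = S*x + (9 + S)*S = S*x + S*(9 + S))
-3451572/2014095 + j(25*41, 1554)/(-3872034) = -3451572/2014095 + (1554*(9 + 1554 + 25*41))/(-3872034) = -3451572*1/2014095 + (1554*(9 + 1554 + 1025))*(-1/3872034) = -1150524/671365 + (1554*2588)*(-1/3872034) = -1150524/671365 + 4021752*(-1/3872034) = -1150524/671365 - 670292/645339 = -1192488596216/433258017735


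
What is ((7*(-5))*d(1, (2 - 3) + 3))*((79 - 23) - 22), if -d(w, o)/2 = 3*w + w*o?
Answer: 11900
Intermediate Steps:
d(w, o) = -6*w - 2*o*w (d(w, o) = -2*(3*w + w*o) = -2*(3*w + o*w) = -6*w - 2*o*w)
((7*(-5))*d(1, (2 - 3) + 3))*((79 - 23) - 22) = ((7*(-5))*(-2*1*(3 + ((2 - 3) + 3))))*((79 - 23) - 22) = (-(-70)*(3 + (-1 + 3)))*(56 - 22) = -(-70)*(3 + 2)*34 = -(-70)*5*34 = -35*(-10)*34 = 350*34 = 11900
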